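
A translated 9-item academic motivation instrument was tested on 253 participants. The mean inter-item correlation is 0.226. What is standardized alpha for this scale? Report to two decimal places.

standardized alpha = 0.72

Standardized α = k·r̄ / (1 + (k−1)·r̄) = 9 × 0.226 / (1 + 8 × 0.226)
  = 2.0340 / 2.8080 = 0.72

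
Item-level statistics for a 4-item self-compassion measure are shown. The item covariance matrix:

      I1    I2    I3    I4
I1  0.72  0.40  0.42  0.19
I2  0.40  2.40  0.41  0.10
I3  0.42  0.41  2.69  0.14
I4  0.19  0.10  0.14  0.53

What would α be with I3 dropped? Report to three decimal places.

α = 0.412

Remaining items: I1, I2, I4 (k = 3).
Σσᵢ² = 0.72 + 2.40 + 0.53 = 3.65
σ²_total = 3.65 + 2 × 0.69 = 5.03
α (item deleted) = (3/2)·(1 − 3.65/5.03) = 0.412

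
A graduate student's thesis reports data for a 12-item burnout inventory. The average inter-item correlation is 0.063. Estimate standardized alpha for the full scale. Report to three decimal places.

α = 0.447

Standardized α = k·r̄ / (1 + (k−1)·r̄) = 12 × 0.063 / (1 + 11 × 0.063)
  = 0.7560 / 1.6930 = 0.447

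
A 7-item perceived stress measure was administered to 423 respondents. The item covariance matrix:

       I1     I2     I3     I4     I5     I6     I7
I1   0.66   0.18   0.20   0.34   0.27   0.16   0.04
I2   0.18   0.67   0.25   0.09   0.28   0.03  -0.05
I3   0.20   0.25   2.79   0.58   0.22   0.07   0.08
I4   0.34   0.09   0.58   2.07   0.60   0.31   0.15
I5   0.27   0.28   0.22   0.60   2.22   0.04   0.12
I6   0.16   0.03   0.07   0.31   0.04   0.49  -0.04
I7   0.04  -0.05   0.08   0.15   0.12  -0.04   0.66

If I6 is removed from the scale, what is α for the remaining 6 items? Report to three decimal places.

α = 0.510

Remaining items: I1, I2, I3, I4, I5, I7 (k = 6).
ΣVar(i) = 0.66 + 0.67 + 2.79 + 2.07 + 2.22 + 0.66 = 9.07
Var(T) = 9.07 + 2 × 3.35 = 15.77
α (item deleted) = (6/5)·(1 − 9.07/15.77) = 0.510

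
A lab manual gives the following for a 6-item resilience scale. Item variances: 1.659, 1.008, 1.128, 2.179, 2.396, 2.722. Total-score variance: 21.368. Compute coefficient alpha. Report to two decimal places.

sum of item variances = 1.659 + 1.008 + 1.128 + 2.179 + 2.396 + 2.722 = 11.092
α = (k/(k−1))·(1 − sum of item variances/Var(T)) = (6/5)·(1 − 11.092/21.368) = 0.58

α = 0.58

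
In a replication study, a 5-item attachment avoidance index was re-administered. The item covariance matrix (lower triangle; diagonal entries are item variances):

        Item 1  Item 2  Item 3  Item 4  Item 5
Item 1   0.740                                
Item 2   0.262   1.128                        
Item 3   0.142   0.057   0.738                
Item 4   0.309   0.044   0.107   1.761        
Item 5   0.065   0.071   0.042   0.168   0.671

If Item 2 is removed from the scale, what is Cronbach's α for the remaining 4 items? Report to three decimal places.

α = 0.398

Remaining items: Item 1, Item 3, Item 4, Item 5 (k = 4).
Σσ²ᵢ = 0.740 + 0.738 + 1.761 + 0.671 = 3.910
σ²_total = 3.910 + 2 × 0.833 = 5.576
α (item deleted) = (4/3)·(1 − 3.910/5.576) = 0.398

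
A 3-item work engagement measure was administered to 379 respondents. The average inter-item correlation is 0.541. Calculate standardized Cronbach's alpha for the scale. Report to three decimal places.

Standardized α = k·r̄ / (1 + (k−1)·r̄) = 3 × 0.541 / (1 + 2 × 0.541)
  = 1.6230 / 2.0820 = 0.780

standardized Cronbach's alpha = 0.780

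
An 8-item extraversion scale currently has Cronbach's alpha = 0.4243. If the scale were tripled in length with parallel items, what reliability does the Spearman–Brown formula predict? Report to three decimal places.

predicted reliability = 0.689

Length factor m = 3
α' = m·α / (1 + (m−1)·α)
   = 3 × 0.4243 / (1 + (3 − 1) × 0.4243)
   = 1.2729 / 1.8486 = 0.689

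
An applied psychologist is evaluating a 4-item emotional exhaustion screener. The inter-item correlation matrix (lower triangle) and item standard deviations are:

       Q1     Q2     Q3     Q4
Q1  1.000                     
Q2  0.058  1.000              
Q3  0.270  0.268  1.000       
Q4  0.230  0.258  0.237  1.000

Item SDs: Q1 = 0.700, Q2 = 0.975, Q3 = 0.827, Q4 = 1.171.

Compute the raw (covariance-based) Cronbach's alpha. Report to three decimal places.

α = 0.522

Σσ²ᵢ = 0.700² + 0.975² + 0.827² + 1.171² = 3.4958
Covariances σ_ij = r_ij · s_i · s_j:
  σ(Q1,Q2) = 0.058 × 0.700 × 0.975 = 0.0396
  σ(Q1,Q3) = 0.270 × 0.700 × 0.827 = 0.1563
  σ(Q1,Q4) = 0.230 × 0.700 × 1.171 = 0.1885
  σ(Q2,Q3) = 0.268 × 0.975 × 0.827 = 0.2161
  σ(Q2,Q4) = 0.258 × 0.975 × 1.171 = 0.2946
  σ(Q3,Q4) = 0.237 × 0.827 × 1.171 = 0.2295
σ²_T = Σσ²ᵢ + 2·Σσ_ij = 3.4958 + 2 × 1.1246 = 5.7450
α = (4/3)·(1 − 3.4958/5.7450) = 0.522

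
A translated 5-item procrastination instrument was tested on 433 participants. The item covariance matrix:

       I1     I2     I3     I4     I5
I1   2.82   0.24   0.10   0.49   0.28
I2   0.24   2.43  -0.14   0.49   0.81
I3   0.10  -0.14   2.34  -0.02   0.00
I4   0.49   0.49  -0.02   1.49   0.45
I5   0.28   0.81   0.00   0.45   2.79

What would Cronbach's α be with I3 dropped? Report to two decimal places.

Cronbach's α = 0.49

Remaining items: I1, I2, I4, I5 (k = 4).
sum of item variances = 2.82 + 2.43 + 1.49 + 2.79 = 9.53
Var(T) = 9.53 + 2 × 2.76 = 15.05
α (item deleted) = (4/3)·(1 − 9.53/15.05) = 0.49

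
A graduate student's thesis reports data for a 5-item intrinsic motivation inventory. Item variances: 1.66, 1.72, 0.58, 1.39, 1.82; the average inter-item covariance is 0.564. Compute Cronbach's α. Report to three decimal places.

Cronbach's α = 0.764

sum of item variances = 1.66 + 1.72 + 0.58 + 1.39 + 1.82 = 7.17
Sum of the 10 distinct covariances = 10 × 0.564 = 5.640
Var(T) = sum of item variances + 2·Σcov = 7.17 + 2 × 5.640 = 18.450
α = (5/4)·(1 − 7.17/18.450) = 0.764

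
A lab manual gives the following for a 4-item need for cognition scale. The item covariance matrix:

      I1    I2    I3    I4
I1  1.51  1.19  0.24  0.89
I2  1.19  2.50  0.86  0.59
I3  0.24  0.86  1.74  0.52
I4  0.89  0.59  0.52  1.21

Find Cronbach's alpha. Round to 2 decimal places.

Σσ²ᵢ = 1.51 + 2.50 + 1.74 + 1.21 = 6.96
Sum of off-diagonal covariances = 4.29
total variance = 6.96 + 2 × 4.29 = 15.54
α = (k/(k−1))·(1 − Σσ²ᵢ/total variance) = (4/3)·(1 − 6.96/15.54) = 0.74

α = 0.74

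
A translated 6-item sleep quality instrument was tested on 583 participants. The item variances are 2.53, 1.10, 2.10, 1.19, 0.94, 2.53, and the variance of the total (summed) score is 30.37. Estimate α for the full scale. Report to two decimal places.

α = 0.79

Σσ²ᵢ = 2.53 + 1.10 + 2.10 + 1.19 + 0.94 + 2.53 = 10.39
α = (k/(k−1))·(1 − Σσ²ᵢ/Var(T)) = (6/5)·(1 − 10.39/30.37) = 0.79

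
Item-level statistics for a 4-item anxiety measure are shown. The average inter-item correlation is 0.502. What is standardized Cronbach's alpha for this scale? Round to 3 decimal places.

α = 0.801

Standardized α = k·r̄ / (1 + (k−1)·r̄) = 4 × 0.502 / (1 + 3 × 0.502)
  = 2.0080 / 2.5060 = 0.801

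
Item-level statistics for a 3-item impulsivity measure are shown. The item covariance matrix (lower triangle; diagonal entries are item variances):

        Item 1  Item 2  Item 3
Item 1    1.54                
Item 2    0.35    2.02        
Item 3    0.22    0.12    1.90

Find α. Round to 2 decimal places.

ΣVar(i) = 1.54 + 2.02 + 1.90 = 5.46
Σ_{i<j} σ_ij = 0.69
total variance = 5.46 + 2 × 0.69 = 6.84
α = (k/(k−1))·(1 − ΣVar(i)/total variance) = (3/2)·(1 − 5.46/6.84) = 0.30

α = 0.30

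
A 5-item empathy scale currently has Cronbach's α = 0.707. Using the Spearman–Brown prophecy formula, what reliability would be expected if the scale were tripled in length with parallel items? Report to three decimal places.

predicted reliability = 0.879

Length factor m = 3
α' = m·α / (1 + (m−1)·α)
   = 3 × 0.707 / (1 + (3 − 1) × 0.707)
   = 2.1210 / 2.4140 = 0.879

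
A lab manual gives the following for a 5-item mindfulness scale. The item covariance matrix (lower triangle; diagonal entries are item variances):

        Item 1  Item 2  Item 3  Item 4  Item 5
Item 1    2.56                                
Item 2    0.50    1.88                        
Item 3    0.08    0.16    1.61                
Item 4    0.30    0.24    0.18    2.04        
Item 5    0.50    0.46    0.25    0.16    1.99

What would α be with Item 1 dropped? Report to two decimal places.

α = 0.37

Remaining items: Item 2, Item 3, Item 4, Item 5 (k = 4).
Σσ²ᵢ = 1.88 + 1.61 + 2.04 + 1.99 = 7.52
σ²_T = 7.52 + 2 × 1.45 = 10.42
α (item deleted) = (4/3)·(1 − 7.52/10.42) = 0.37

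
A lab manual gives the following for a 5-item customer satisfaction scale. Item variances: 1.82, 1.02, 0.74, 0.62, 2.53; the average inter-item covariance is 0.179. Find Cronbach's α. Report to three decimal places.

sum of item variances = 1.82 + 1.02 + 0.74 + 0.62 + 2.53 = 6.73
Sum of the 10 distinct covariances = 10 × 0.179 = 1.790
σ²_T = sum of item variances + 2·Σcov = 6.73 + 2 × 1.790 = 10.310
α = (5/4)·(1 − 6.73/10.310) = 0.434

Cronbach's α = 0.434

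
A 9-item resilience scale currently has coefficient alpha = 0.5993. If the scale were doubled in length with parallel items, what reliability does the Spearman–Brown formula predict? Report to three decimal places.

predicted reliability = 0.749

Length factor m = 2
α' = m·α / (1 + (m−1)·α)
   = 2 × 0.5993 / (1 + (2 − 1) × 0.5993)
   = 1.1986 / 1.5993 = 0.749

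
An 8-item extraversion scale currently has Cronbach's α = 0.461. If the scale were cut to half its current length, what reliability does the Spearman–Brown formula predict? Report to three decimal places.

predicted reliability = 0.300

Length factor m = 1/2
α' = m·α / (1 − (1−m)·α)
   = 1/2 × 0.461 / (1 − (1 − 1/2) × 0.461)
   = 0.2305 / 0.7695 = 0.300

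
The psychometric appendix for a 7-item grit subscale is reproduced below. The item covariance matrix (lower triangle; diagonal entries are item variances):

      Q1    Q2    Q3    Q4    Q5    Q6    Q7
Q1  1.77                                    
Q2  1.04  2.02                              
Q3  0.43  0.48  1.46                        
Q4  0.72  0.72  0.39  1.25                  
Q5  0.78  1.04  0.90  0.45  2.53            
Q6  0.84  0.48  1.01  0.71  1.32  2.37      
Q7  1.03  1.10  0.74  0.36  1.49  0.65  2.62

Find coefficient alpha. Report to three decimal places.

coefficient alpha = 0.821

Σσᵢ² = 1.77 + 2.02 + 1.46 + 1.25 + 2.53 + 2.37 + 2.62 = 14.02
Σ_{i<j} σ_ij = 16.68
σ²_T = 14.02 + 2 × 16.68 = 47.38
α = (k/(k−1))·(1 − Σσᵢ²/σ²_T) = (7/6)·(1 − 14.02/47.38) = 0.821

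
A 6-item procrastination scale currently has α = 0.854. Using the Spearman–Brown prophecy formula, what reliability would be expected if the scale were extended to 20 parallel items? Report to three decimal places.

Length factor m = 20/6 = 3.3333
α' = m·α / (1 + (m−1)·α)
   = 20/6 × 0.854 / (1 + (20/6 − 1) × 0.854)
   = 2.8467 / 2.9927 = 0.951

predicted reliability = 0.951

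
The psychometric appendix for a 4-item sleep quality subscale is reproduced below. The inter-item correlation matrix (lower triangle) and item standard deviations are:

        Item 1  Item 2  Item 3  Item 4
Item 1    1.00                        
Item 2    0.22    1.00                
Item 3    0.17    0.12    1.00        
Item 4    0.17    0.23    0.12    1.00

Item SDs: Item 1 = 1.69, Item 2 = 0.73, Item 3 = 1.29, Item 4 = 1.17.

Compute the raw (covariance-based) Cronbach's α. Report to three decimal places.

Σσ²ᵢ = 1.69² + 0.73² + 1.29² + 1.17² = 6.4220
Covariances σ_ij = r_ij · s_i · s_j:
  σ(Item 1,Item 2) = 0.22 × 1.69 × 0.73 = 0.2714
  σ(Item 1,Item 3) = 0.17 × 1.69 × 1.29 = 0.3706
  σ(Item 1,Item 4) = 0.17 × 1.69 × 1.17 = 0.3361
  σ(Item 2,Item 3) = 0.12 × 0.73 × 1.29 = 0.1130
  σ(Item 2,Item 4) = 0.23 × 0.73 × 1.17 = 0.1964
  σ(Item 3,Item 4) = 0.12 × 1.29 × 1.17 = 0.1811
σ²_T = Σσ²ᵢ + 2·Σσ_ij = 6.4220 + 2 × 1.4686 = 9.3592
α = (4/3)·(1 − 6.4220/9.3592) = 0.418

Cronbach's α = 0.418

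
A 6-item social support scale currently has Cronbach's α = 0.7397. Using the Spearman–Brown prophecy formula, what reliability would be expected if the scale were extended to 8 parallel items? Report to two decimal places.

predicted reliability = 0.79

Length factor m = 8/6 = 1.3333
α' = m·α / (1 + (m−1)·α)
   = 8/6 × 0.7397 / (1 + (8/6 − 1) × 0.7397)
   = 0.9863 / 1.2466 = 0.79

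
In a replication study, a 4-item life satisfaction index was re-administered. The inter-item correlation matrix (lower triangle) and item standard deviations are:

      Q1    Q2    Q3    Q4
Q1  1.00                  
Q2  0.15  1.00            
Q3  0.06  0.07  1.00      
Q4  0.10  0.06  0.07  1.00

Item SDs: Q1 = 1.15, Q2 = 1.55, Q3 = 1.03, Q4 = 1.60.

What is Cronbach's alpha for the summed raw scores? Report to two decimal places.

Σσ²ᵢ = 1.15² + 1.55² + 1.03² + 1.60² = 7.3459
Covariances σ_ij = r_ij · s_i · s_j:
  σ(Q1,Q2) = 0.15 × 1.15 × 1.55 = 0.2674
  σ(Q1,Q3) = 0.06 × 1.15 × 1.03 = 0.0711
  σ(Q1,Q4) = 0.10 × 1.15 × 1.60 = 0.1840
  σ(Q2,Q3) = 0.07 × 1.55 × 1.03 = 0.1118
  σ(Q2,Q4) = 0.06 × 1.55 × 1.60 = 0.1488
  σ(Q3,Q4) = 0.07 × 1.03 × 1.60 = 0.1154
σ²_T = Σσ²ᵢ + 2·Σσ_ij = 7.3459 + 2 × 0.8985 = 9.1429
α = (4/3)·(1 − 7.3459/9.1429) = 0.26

α = 0.26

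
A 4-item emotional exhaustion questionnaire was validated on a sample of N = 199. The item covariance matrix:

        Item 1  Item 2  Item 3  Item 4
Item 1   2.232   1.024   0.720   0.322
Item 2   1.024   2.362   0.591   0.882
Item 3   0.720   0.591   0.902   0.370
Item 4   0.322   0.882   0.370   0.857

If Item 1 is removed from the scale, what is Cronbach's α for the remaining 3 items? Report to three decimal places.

Remaining items: Item 2, Item 3, Item 4 (k = 3).
ΣVar(i) = 2.362 + 0.902 + 0.857 = 4.121
total variance = 4.121 + 2 × 1.843 = 7.807
α (item deleted) = (3/2)·(1 − 4.121/7.807) = 0.708

α = 0.708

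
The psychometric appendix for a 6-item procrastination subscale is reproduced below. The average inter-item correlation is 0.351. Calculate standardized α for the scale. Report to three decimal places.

Standardized α = k·r̄ / (1 + (k−1)·r̄) = 6 × 0.351 / (1 + 5 × 0.351)
  = 2.1060 / 2.7550 = 0.764

standardized α = 0.764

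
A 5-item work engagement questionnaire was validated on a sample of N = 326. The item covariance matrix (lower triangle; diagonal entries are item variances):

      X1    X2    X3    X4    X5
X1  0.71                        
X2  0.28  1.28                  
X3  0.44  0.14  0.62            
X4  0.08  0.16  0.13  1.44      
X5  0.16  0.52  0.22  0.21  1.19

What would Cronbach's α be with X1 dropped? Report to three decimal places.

Cronbach's α = 0.505

Remaining items: X2, X3, X4, X5 (k = 4).
sum of item variances = 1.28 + 0.62 + 1.44 + 1.19 = 4.53
σ²_total = 4.53 + 2 × 1.38 = 7.29
α (item deleted) = (4/3)·(1 − 4.53/7.29) = 0.505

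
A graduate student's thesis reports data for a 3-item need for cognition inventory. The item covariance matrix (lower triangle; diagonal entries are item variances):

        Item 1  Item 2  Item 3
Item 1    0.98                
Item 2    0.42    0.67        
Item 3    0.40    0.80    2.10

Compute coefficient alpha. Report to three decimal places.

sum of item variances = 0.98 + 0.67 + 2.10 = 3.75
Sum of off-diagonal covariances = 1.62
σ²_T = 3.75 + 2 × 1.62 = 6.99
α = (k/(k−1))·(1 − sum of item variances/σ²_T) = (3/2)·(1 − 3.75/6.99) = 0.695

coefficient alpha = 0.695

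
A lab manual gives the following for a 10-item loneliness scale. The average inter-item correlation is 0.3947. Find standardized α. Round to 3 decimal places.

α = 0.867

Standardized α = k·r̄ / (1 + (k−1)·r̄) = 10 × 0.3947 / (1 + 9 × 0.3947)
  = 3.9470 / 4.5523 = 0.867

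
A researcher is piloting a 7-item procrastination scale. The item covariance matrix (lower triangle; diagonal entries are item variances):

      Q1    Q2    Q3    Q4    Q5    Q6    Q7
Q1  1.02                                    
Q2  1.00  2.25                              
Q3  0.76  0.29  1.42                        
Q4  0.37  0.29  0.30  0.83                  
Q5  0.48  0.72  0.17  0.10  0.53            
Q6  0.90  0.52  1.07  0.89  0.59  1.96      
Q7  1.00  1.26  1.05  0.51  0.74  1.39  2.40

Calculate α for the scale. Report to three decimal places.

sum of item variances = 1.02 + 2.25 + 1.42 + 0.83 + 0.53 + 1.96 + 2.40 = 10.41
Sum of off-diagonal covariances = 14.40
Var(T) = 10.41 + 2 × 14.40 = 39.21
α = (k/(k−1))·(1 − sum of item variances/Var(T)) = (7/6)·(1 − 10.41/39.21) = 0.857

α = 0.857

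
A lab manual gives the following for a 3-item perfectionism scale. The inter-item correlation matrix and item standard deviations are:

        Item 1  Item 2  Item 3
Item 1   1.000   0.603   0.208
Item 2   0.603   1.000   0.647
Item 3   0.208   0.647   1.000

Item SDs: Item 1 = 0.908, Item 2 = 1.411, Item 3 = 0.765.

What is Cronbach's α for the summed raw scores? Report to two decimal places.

α = 0.73

Σσ²ᵢ = 0.908² + 1.411² + 0.765² = 3.4006
Covariances σ_ij = r_ij · s_i · s_j:
  σ(Item 1,Item 2) = 0.603 × 0.908 × 1.411 = 0.7726
  σ(Item 1,Item 3) = 0.208 × 0.908 × 0.765 = 0.1445
  σ(Item 2,Item 3) = 0.647 × 1.411 × 0.765 = 0.6984
σ²_T = Σσ²ᵢ + 2·Σσ_ij = 3.4006 + 2 × 1.6155 = 6.6316
α = (3/2)·(1 − 3.4006/6.6316) = 0.73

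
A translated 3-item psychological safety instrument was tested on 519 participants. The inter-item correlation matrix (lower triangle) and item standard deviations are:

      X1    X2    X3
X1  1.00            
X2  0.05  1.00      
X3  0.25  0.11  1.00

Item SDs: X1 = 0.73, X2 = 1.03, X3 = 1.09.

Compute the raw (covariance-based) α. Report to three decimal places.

Σσ²ᵢ = 0.73² + 1.03² + 1.09² = 2.7819
Covariances σ_ij = r_ij · s_i · s_j:
  σ(X1,X2) = 0.05 × 0.73 × 1.03 = 0.0376
  σ(X1,X3) = 0.25 × 0.73 × 1.09 = 0.1989
  σ(X2,X3) = 0.11 × 1.03 × 1.09 = 0.1235
σ²_T = Σσ²ᵢ + 2·Σσ_ij = 2.7819 + 2 × 0.3600 = 3.5019
α = (3/2)·(1 − 2.7819/3.5019) = 0.308

α = 0.308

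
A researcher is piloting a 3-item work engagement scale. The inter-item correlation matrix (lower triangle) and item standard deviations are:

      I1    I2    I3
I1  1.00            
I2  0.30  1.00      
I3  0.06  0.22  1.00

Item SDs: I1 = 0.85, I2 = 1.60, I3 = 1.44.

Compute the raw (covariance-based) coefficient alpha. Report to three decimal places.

Σσ²ᵢ = 0.85² + 1.60² + 1.44² = 5.3561
Covariances σ_ij = r_ij · s_i · s_j:
  σ(I1,I2) = 0.30 × 0.85 × 1.60 = 0.4080
  σ(I1,I3) = 0.06 × 0.85 × 1.44 = 0.0734
  σ(I2,I3) = 0.22 × 1.60 × 1.44 = 0.5069
σ²_T = Σσ²ᵢ + 2·Σσ_ij = 5.3561 + 2 × 0.9883 = 7.3327
α = (3/2)·(1 − 5.3561/7.3327) = 0.404

coefficient alpha = 0.404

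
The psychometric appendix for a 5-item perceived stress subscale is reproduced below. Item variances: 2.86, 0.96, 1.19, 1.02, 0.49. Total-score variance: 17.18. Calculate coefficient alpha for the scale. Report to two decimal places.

α = 0.78

ΣVar(i) = 2.86 + 0.96 + 1.19 + 1.02 + 0.49 = 6.52
α = (k/(k−1))·(1 − ΣVar(i)/Var(T)) = (5/4)·(1 − 6.52/17.18) = 0.78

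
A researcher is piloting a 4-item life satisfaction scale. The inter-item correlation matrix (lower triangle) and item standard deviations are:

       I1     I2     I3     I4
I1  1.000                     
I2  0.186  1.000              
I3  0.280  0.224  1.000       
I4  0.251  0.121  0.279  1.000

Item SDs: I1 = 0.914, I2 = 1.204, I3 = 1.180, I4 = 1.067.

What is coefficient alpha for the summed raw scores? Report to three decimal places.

Σσ²ᵢ = 0.914² + 1.204² + 1.180² + 1.067² = 4.8159
Covariances σ_ij = r_ij · s_i · s_j:
  σ(I1,I2) = 0.186 × 0.914 × 1.204 = 0.2047
  σ(I1,I3) = 0.280 × 0.914 × 1.180 = 0.3020
  σ(I1,I4) = 0.251 × 0.914 × 1.067 = 0.2448
  σ(I2,I3) = 0.224 × 1.204 × 1.180 = 0.3182
  σ(I2,I4) = 0.121 × 1.204 × 1.067 = 0.1554
  σ(I3,I4) = 0.279 × 1.180 × 1.067 = 0.3513
σ²_T = Σσ²ᵢ + 2·Σσ_ij = 4.8159 + 2 × 1.5764 = 7.9687
α = (4/3)·(1 − 4.8159/7.9687) = 0.528

α = 0.528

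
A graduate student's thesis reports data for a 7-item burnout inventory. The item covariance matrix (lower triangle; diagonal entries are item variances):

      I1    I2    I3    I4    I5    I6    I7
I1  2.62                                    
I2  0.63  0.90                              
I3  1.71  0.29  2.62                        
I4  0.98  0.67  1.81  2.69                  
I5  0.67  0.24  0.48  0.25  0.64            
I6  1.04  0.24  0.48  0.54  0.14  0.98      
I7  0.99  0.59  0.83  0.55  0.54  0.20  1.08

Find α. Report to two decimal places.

α = 0.82

Σσᵢ² = 2.62 + 0.90 + 2.62 + 2.69 + 0.64 + 0.98 + 1.08 = 11.53
Sum of off-diagonal covariances = 13.87
total variance = 11.53 + 2 × 13.87 = 39.27
α = (k/(k−1))·(1 − Σσᵢ²/total variance) = (7/6)·(1 − 11.53/39.27) = 0.82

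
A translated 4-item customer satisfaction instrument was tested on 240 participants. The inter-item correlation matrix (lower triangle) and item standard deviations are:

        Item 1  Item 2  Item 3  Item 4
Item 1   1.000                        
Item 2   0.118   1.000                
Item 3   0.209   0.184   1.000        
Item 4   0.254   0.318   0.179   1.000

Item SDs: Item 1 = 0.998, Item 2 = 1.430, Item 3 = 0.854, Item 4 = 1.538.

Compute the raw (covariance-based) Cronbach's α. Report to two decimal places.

Σσ²ᵢ = 0.998² + 1.430² + 0.854² + 1.538² = 6.1357
Covariances σ_ij = r_ij · s_i · s_j:
  σ(Item 1,Item 2) = 0.118 × 0.998 × 1.430 = 0.1684
  σ(Item 1,Item 3) = 0.209 × 0.998 × 0.854 = 0.1781
  σ(Item 1,Item 4) = 0.254 × 0.998 × 1.538 = 0.3899
  σ(Item 2,Item 3) = 0.184 × 1.430 × 0.854 = 0.2247
  σ(Item 2,Item 4) = 0.318 × 1.430 × 1.538 = 0.6994
  σ(Item 3,Item 4) = 0.179 × 0.854 × 1.538 = 0.2351
σ²_T = Σσ²ᵢ + 2·Σσ_ij = 6.1357 + 2 × 1.8956 = 9.9269
α = (4/3)·(1 − 6.1357/9.9269) = 0.51

Cronbach's α = 0.51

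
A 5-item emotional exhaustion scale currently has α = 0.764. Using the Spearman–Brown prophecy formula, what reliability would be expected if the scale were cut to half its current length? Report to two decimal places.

predicted reliability = 0.62

Length factor m = 1/2
α' = m·α / (1 − (1−m)·α)
   = 1/2 × 0.764 / (1 − (1 − 1/2) × 0.764)
   = 0.3820 / 0.6180 = 0.62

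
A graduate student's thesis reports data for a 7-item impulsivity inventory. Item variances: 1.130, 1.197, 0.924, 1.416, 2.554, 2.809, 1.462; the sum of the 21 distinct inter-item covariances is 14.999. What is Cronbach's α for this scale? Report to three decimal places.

ΣVar(i) = 1.130 + 1.197 + 0.924 + 1.416 + 2.554 + 2.809 + 1.462 = 11.492
Sum of distinct covariances = 14.999
total variance = ΣVar(i) + 2·Σcov = 11.492 + 2 × 14.999 = 41.490
α = (7/6)·(1 − 11.492/41.490) = 0.844

Cronbach's α = 0.844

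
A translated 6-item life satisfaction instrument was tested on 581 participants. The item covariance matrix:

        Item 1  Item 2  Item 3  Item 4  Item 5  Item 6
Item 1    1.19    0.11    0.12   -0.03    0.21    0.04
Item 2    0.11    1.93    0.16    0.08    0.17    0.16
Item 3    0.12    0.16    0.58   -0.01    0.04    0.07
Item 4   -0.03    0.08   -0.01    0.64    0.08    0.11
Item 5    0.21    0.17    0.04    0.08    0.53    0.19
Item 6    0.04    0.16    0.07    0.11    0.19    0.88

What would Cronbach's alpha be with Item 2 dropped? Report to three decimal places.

Cronbach's alpha = 0.375

Remaining items: Item 1, Item 3, Item 4, Item 5, Item 6 (k = 5).
ΣVar(i) = 1.19 + 0.58 + 0.64 + 0.53 + 0.88 = 3.82
σ²_total = 3.82 + 2 × 0.82 = 5.46
α (item deleted) = (5/4)·(1 − 3.82/5.46) = 0.375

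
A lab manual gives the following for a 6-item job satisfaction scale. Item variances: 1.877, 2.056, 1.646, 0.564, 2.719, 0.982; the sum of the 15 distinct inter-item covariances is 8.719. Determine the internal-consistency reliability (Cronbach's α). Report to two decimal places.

α = 0.77

Σσᵢ² = 1.877 + 2.056 + 1.646 + 0.564 + 2.719 + 0.982 = 9.844
Sum of distinct covariances = 8.719
σ²_total = Σσᵢ² + 2·Σcov = 9.844 + 2 × 8.719 = 27.282
α = (6/5)·(1 − 9.844/27.282) = 0.77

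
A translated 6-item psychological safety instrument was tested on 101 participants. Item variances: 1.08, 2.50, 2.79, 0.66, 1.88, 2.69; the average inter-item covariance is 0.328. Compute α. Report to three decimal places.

α = 0.551

Σσ²ᵢ = 1.08 + 2.50 + 2.79 + 0.66 + 1.88 + 2.69 = 11.60
Sum of the 15 distinct covariances = 15 × 0.328 = 4.920
Var(T) = Σσ²ᵢ + 2·Σcov = 11.60 + 2 × 4.920 = 21.440
α = (6/5)·(1 − 11.60/21.440) = 0.551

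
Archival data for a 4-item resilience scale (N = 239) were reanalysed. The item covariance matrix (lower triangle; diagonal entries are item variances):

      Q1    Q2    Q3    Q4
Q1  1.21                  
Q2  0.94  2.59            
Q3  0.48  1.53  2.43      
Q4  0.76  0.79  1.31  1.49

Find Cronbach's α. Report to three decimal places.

ΣVar(i) = 1.21 + 2.59 + 2.43 + 1.49 = 7.72
Sum of off-diagonal covariances = 5.81
total variance = 7.72 + 2 × 5.81 = 19.34
α = (k/(k−1))·(1 − ΣVar(i)/total variance) = (4/3)·(1 − 7.72/19.34) = 0.801

Cronbach's α = 0.801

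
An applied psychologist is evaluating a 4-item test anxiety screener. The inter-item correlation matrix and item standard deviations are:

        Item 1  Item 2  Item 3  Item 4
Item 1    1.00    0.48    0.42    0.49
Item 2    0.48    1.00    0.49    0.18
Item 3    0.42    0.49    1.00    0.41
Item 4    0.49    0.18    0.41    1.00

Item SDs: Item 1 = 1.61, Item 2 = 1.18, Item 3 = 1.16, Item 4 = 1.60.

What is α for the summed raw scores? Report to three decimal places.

Σσ²ᵢ = 1.61² + 1.18² + 1.16² + 1.60² = 7.8901
Covariances σ_ij = r_ij · s_i · s_j:
  σ(Item 1,Item 2) = 0.48 × 1.61 × 1.18 = 0.9119
  σ(Item 1,Item 3) = 0.42 × 1.61 × 1.16 = 0.7844
  σ(Item 1,Item 4) = 0.49 × 1.61 × 1.60 = 1.2622
  σ(Item 2,Item 3) = 0.49 × 1.18 × 1.16 = 0.6707
  σ(Item 2,Item 4) = 0.18 × 1.18 × 1.60 = 0.3398
  σ(Item 3,Item 4) = 0.41 × 1.16 × 1.60 = 0.7610
σ²_T = Σσ²ᵢ + 2·Σσ_ij = 7.8901 + 2 × 4.7300 = 17.3501
α = (4/3)·(1 − 7.8901/17.3501) = 0.727

α = 0.727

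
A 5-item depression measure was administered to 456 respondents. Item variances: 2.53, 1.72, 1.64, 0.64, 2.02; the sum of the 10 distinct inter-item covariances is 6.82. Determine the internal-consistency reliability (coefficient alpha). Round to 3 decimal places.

ΣVar(i) = 2.53 + 1.72 + 1.64 + 0.64 + 2.02 = 8.55
Sum of distinct covariances = 6.82
σ²_total = ΣVar(i) + 2·Σcov = 8.55 + 2 × 6.82 = 22.19
α = (5/4)·(1 − 8.55/22.19) = 0.768

coefficient alpha = 0.768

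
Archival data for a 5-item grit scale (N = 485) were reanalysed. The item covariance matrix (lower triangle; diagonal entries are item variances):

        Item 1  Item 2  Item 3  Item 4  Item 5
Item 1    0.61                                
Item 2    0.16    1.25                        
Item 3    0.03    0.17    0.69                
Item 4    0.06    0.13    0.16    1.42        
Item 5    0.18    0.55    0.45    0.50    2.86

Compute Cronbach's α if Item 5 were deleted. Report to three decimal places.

Cronbach's α = 0.351

Remaining items: Item 1, Item 2, Item 3, Item 4 (k = 4).
ΣVar(i) = 0.61 + 1.25 + 0.69 + 1.42 = 3.97
Var(T) = 3.97 + 2 × 0.71 = 5.39
α (item deleted) = (4/3)·(1 − 3.97/5.39) = 0.351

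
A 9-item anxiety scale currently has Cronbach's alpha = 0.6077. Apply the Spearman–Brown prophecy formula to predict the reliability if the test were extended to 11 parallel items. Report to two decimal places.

Length factor m = 11/9 = 1.2222
α' = m·α / (1 + (m−1)·α)
   = 11/9 × 0.6077 / (1 + (11/9 − 1) × 0.6077)
   = 0.7427 / 1.1350 = 0.65

predicted reliability = 0.65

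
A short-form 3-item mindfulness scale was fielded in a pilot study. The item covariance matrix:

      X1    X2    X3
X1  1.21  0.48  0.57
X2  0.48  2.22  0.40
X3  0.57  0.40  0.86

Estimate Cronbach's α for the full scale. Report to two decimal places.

ΣVar(i) = 1.21 + 2.22 + 0.86 = 4.29
Σ_{i<j} σ_ij = 1.45
σ²_T = 4.29 + 2 × 1.45 = 7.19
α = (k/(k−1))·(1 − ΣVar(i)/σ²_T) = (3/2)·(1 − 4.29/7.19) = 0.61

α = 0.61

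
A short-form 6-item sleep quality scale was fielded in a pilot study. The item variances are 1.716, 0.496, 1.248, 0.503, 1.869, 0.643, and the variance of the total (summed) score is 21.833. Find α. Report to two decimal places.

α = 0.84

Σσᵢ² = 1.716 + 0.496 + 1.248 + 0.503 + 1.869 + 0.643 = 6.475
α = (k/(k−1))·(1 − Σσᵢ²/σ²_T) = (6/5)·(1 − 6.475/21.833) = 0.84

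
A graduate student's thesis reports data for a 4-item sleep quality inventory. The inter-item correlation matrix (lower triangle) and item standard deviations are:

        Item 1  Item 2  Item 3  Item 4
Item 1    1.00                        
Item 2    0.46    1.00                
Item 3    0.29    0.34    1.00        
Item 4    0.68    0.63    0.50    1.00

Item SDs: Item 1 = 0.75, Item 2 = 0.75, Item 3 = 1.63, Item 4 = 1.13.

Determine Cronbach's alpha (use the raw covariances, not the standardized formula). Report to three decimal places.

Σσ²ᵢ = 0.75² + 0.75² + 1.63² + 1.13² = 5.0588
Covariances σ_ij = r_ij · s_i · s_j:
  σ(Item 1,Item 2) = 0.46 × 0.75 × 0.75 = 0.2588
  σ(Item 1,Item 3) = 0.29 × 0.75 × 1.63 = 0.3545
  σ(Item 1,Item 4) = 0.68 × 0.75 × 1.13 = 0.5763
  σ(Item 2,Item 3) = 0.34 × 0.75 × 1.63 = 0.4156
  σ(Item 2,Item 4) = 0.63 × 0.75 × 1.13 = 0.5339
  σ(Item 3,Item 4) = 0.50 × 1.63 × 1.13 = 0.9209
σ²_T = Σσ²ᵢ + 2·Σσ_ij = 5.0588 + 2 × 3.0600 = 11.1788
α = (4/3)·(1 − 5.0588/11.1788) = 0.730

α = 0.730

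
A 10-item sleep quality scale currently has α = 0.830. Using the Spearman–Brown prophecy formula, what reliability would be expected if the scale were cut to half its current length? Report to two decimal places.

predicted reliability = 0.71

Length factor m = 1/2
α' = m·α / (1 − (1−m)·α)
   = 1/2 × 0.830 / (1 − (1 − 1/2) × 0.830)
   = 0.4150 / 0.5850 = 0.71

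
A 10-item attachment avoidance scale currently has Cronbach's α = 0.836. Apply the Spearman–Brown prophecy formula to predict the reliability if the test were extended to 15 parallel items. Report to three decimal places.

Length factor m = 15/10 = 1.5000
α' = m·α / (1 + (m−1)·α)
   = 15/10 × 0.836 / (1 + (15/10 − 1) × 0.836)
   = 1.2540 / 1.4180 = 0.884

predicted reliability = 0.884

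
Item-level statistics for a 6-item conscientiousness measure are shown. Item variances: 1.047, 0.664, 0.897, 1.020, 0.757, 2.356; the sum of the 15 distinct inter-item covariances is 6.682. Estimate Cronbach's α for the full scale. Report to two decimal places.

α = 0.80

Σσ²ᵢ = 1.047 + 0.664 + 0.897 + 1.020 + 0.757 + 2.356 = 6.741
Sum of distinct covariances = 6.682
σ²_T = Σσ²ᵢ + 2·Σcov = 6.741 + 2 × 6.682 = 20.105
α = (6/5)·(1 − 6.741/20.105) = 0.80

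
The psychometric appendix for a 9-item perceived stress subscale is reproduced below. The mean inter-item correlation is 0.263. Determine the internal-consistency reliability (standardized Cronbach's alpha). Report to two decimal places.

Standardized α = k·r̄ / (1 + (k−1)·r̄) = 9 × 0.263 / (1 + 8 × 0.263)
  = 2.3670 / 3.1040 = 0.76

α = 0.76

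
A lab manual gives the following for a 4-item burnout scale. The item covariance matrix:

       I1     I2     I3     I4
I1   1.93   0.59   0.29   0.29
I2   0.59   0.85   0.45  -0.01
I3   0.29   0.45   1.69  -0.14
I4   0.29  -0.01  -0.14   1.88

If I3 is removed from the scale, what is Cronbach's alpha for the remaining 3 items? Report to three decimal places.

Remaining items: I1, I2, I4 (k = 3).
Σσ²ᵢ = 1.93 + 0.85 + 1.88 = 4.66
total variance = 4.66 + 2 × 0.87 = 6.40
α (item deleted) = (3/2)·(1 − 4.66/6.40) = 0.408

Cronbach's alpha = 0.408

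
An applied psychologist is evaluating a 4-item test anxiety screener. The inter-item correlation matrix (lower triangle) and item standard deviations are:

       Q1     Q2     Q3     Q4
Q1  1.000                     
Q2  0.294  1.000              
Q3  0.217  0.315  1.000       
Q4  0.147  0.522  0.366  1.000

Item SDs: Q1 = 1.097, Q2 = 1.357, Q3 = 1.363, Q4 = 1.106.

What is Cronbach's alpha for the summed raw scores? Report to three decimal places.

Σσ²ᵢ = 1.097² + 1.357² + 1.363² + 1.106² = 6.1259
Covariances σ_ij = r_ij · s_i · s_j:
  σ(Q1,Q2) = 0.294 × 1.097 × 1.357 = 0.4377
  σ(Q1,Q3) = 0.217 × 1.097 × 1.363 = 0.3245
  σ(Q1,Q4) = 0.147 × 1.097 × 1.106 = 0.1784
  σ(Q2,Q3) = 0.315 × 1.357 × 1.363 = 0.5826
  σ(Q2,Q4) = 0.522 × 1.357 × 1.106 = 0.7834
  σ(Q3,Q4) = 0.366 × 1.363 × 1.106 = 0.5517
σ²_T = Σσ²ᵢ + 2·Σσ_ij = 6.1259 + 2 × 2.8583 = 11.8425
α = (4/3)·(1 − 6.1259/11.8425) = 0.644

α = 0.644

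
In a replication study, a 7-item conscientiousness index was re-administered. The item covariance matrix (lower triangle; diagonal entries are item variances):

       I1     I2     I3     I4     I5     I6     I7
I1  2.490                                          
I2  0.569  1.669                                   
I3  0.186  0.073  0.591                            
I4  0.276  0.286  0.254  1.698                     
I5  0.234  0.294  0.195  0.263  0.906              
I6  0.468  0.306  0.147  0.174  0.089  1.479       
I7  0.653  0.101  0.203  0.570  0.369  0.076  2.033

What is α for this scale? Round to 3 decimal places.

sum of item variances = 2.490 + 1.669 + 0.591 + 1.698 + 0.906 + 1.479 + 2.033 = 10.866
Σ_{i<j} σ_ij = 5.786
Var(T) = 10.866 + 2 × 5.786 = 22.438
α = (k/(k−1))·(1 − sum of item variances/Var(T)) = (7/6)·(1 − 10.866/22.438) = 0.602

α = 0.602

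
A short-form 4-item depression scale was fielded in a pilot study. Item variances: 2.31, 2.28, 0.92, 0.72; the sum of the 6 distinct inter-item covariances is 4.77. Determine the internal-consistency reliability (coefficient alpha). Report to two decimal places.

coefficient alpha = 0.81

sum of item variances = 2.31 + 2.28 + 0.92 + 0.72 = 6.23
Sum of distinct covariances = 4.77
σ²_total = sum of item variances + 2·Σcov = 6.23 + 2 × 4.77 = 15.77
α = (4/3)·(1 − 6.23/15.77) = 0.81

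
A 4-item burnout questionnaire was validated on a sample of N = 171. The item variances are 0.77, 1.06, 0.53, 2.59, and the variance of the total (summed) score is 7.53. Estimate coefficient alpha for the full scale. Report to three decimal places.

Σσ²ᵢ = 0.77 + 1.06 + 0.53 + 2.59 = 4.95
α = (k/(k−1))·(1 − Σσ²ᵢ/σ²_total) = (4/3)·(1 − 4.95/7.53) = 0.457

α = 0.457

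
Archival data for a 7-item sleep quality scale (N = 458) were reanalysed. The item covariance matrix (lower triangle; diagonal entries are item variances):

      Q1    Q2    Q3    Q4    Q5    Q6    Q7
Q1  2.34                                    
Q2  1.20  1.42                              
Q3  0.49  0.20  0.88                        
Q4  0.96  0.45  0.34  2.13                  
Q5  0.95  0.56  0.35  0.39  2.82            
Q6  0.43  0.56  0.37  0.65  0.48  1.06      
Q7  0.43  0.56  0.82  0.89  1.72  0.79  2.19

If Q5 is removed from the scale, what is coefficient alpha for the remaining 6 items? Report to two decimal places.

Remaining items: Q1, Q2, Q3, Q4, Q6, Q7 (k = 6).
Σσ²ᵢ = 2.34 + 1.42 + 0.88 + 2.13 + 1.06 + 2.19 = 10.02
Var(T) = 10.02 + 2 × 9.14 = 28.30
α (item deleted) = (6/5)·(1 − 10.02/28.30) = 0.78

α = 0.78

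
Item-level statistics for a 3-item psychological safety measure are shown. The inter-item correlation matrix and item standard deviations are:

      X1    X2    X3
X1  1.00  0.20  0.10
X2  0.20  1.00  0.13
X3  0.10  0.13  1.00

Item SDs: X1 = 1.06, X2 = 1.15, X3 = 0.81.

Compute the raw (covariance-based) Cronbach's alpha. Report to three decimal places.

Σσ²ᵢ = 1.06² + 1.15² + 0.81² = 3.1022
Covariances σ_ij = r_ij · s_i · s_j:
  σ(X1,X2) = 0.20 × 1.06 × 1.15 = 0.2438
  σ(X1,X3) = 0.10 × 1.06 × 0.81 = 0.0859
  σ(X2,X3) = 0.13 × 1.15 × 0.81 = 0.1211
σ²_T = Σσ²ᵢ + 2·Σσ_ij = 3.1022 + 2 × 0.4508 = 4.0038
α = (3/2)·(1 − 3.1022/4.0038) = 0.338

Cronbach's alpha = 0.338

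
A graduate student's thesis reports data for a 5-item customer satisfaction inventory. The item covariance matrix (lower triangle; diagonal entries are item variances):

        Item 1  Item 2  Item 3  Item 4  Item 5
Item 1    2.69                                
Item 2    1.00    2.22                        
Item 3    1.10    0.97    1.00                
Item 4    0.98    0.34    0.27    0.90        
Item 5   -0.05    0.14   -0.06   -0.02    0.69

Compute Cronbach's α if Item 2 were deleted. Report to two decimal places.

Remaining items: Item 1, Item 3, Item 4, Item 5 (k = 4).
Σσ²ᵢ = 2.69 + 1.00 + 0.90 + 0.69 = 5.28
σ²_T = 5.28 + 2 × 2.22 = 9.72
α (item deleted) = (4/3)·(1 − 5.28/9.72) = 0.61

Cronbach's α = 0.61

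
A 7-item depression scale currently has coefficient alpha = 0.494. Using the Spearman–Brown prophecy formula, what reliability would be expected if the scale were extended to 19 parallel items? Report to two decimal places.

predicted reliability = 0.73

Length factor m = 19/7 = 2.7143
α' = m·α / (1 + (m−1)·α)
   = 19/7 × 0.494 / (1 + (19/7 − 1) × 0.494)
   = 1.3409 / 1.8469 = 0.73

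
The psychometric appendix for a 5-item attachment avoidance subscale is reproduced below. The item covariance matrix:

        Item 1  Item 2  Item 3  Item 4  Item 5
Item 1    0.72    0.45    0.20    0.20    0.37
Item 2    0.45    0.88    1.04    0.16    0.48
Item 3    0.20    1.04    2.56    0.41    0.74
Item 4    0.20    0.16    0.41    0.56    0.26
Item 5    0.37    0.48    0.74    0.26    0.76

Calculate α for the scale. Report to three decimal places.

α = 0.764

Σσ²ᵢ = 0.72 + 0.88 + 2.56 + 0.56 + 0.76 = 5.48
Sum of the distinct covariances = 4.31
σ²_total = 5.48 + 2 × 4.31 = 14.10
α = (k/(k−1))·(1 − Σσ²ᵢ/σ²_total) = (5/4)·(1 − 5.48/14.10) = 0.764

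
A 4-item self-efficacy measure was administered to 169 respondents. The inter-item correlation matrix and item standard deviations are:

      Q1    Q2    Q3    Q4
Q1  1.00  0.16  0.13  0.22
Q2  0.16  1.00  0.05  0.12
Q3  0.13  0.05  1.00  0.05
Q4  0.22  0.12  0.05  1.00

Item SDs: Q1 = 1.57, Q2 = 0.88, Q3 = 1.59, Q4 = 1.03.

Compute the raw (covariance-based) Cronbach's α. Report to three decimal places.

α = 0.339

Σσ²ᵢ = 1.57² + 0.88² + 1.59² + 1.03² = 6.8283
Covariances σ_ij = r_ij · s_i · s_j:
  σ(Q1,Q2) = 0.16 × 1.57 × 0.88 = 0.2211
  σ(Q1,Q3) = 0.13 × 1.57 × 1.59 = 0.3245
  σ(Q1,Q4) = 0.22 × 1.57 × 1.03 = 0.3558
  σ(Q2,Q3) = 0.05 × 0.88 × 1.59 = 0.0700
  σ(Q2,Q4) = 0.12 × 0.88 × 1.03 = 0.1088
  σ(Q3,Q4) = 0.05 × 1.59 × 1.03 = 0.0819
σ²_T = Σσ²ᵢ + 2·Σσ_ij = 6.8283 + 2 × 1.1621 = 9.1525
α = (4/3)·(1 − 6.8283/9.1525) = 0.339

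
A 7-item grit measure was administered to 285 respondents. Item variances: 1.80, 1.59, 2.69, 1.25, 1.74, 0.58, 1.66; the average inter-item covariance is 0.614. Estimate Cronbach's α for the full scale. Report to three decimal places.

Cronbach's α = 0.811

ΣVar(i) = 1.80 + 1.59 + 2.69 + 1.25 + 1.74 + 0.58 + 1.66 = 11.31
Sum of the 21 distinct covariances = 21 × 0.614 = 12.894
σ²_total = ΣVar(i) + 2·Σcov = 11.31 + 2 × 12.894 = 37.098
α = (7/6)·(1 − 11.31/37.098) = 0.811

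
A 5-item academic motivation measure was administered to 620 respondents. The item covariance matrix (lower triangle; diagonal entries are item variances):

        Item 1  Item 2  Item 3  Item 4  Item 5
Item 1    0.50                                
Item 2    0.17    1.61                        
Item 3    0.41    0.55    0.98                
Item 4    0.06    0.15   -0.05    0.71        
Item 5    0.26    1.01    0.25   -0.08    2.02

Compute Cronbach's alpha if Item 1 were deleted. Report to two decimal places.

Cronbach's alpha = 0.54

Remaining items: Item 2, Item 3, Item 4, Item 5 (k = 4).
Σσᵢ² = 1.61 + 0.98 + 0.71 + 2.02 = 5.32
total variance = 5.32 + 2 × 1.83 = 8.98
α (item deleted) = (4/3)·(1 − 5.32/8.98) = 0.54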